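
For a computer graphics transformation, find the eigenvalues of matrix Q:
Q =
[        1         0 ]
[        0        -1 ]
λ = -1, 1

Solve det(Q - λI) = 0. For a 2×2 matrix the characteristic equation is λ² - (trace)λ + det = 0.
trace(Q) = a + d = 1 - 1 = 0.
det(Q) = a*d - b*c = (1)*(-1) - (0)*(0) = -1 - 0 = -1.
Characteristic equation: λ² - (0)λ + (-1) = 0.
Discriminant = (0)² - 4*(-1) = 0 + 4 = 4.
λ = (0 ± √4) / 2 = (0 ± 2) / 2 = -1, 1.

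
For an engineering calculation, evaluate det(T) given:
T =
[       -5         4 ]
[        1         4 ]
det(T) = -24

For a 2×2 matrix [[a, b], [c, d]], det = a*d - b*c.
det(T) = (-5)*(4) - (4)*(1) = -20 - 4 = -24.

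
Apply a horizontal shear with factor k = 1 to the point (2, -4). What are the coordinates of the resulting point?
(-2, -4)

Shear matrix for horizontal shear with factor k = 1:
[[1, 1], [0, 1]]
Result: (2, -4) → (-2, -4)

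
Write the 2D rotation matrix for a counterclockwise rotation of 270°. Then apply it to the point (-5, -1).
R = [[0, 1], [-1, 0]]; R·(-5, -1) = (-1, 5)

Rotation matrix formula: R(θ) = [[cos θ, -sin θ], [sin θ, cos θ]]
For θ = 270°:
cos(270°) = 0
sin(270°) = -1
R = [[0, 1], [-1, 0]]
Apply to (-5, -1): [0·-5 + (1)·-1, -1·-5 + 0·-1] = (-1, 5)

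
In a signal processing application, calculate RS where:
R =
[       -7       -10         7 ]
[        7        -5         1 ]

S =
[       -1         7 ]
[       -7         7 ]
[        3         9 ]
RS =
[       98       -56 ]
[       31        23 ]

Matrix multiplication: (RS)[i][j] = sum over k of R[i][k] * S[k][j].
  (RS)[0][0] = (-7)*(-1) + (-10)*(-7) + (7)*(3) = 98
  (RS)[0][1] = (-7)*(7) + (-10)*(7) + (7)*(9) = -56
  (RS)[1][0] = (7)*(-1) + (-5)*(-7) + (1)*(3) = 31
  (RS)[1][1] = (7)*(7) + (-5)*(7) + (1)*(9) = 23
RS =
[       98       -56 ]
[       31        23 ]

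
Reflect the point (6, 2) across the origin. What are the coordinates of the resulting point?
(-6, -2)

Reflection across origin: (6, 2) → (-6, -2)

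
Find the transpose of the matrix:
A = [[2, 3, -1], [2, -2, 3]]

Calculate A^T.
[[2, 2], [3, -2], [-1, 3]]

The transpose sends entry (i,j) to (j,i); rows become columns.
Row 0 of A: [2, 3, -1] -> column 0 of A^T.
Row 1 of A: [2, -2, 3] -> column 1 of A^T.
A^T = [[2, 2], [3, -2], [-1, 3]]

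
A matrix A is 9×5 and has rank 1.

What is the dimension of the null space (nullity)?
4

The rank-nullity theorem for an m×n matrix states:
rank(A) + nullity(A) = n (the number of columns).
Here n = 5 and rank(A) = 1, so nullity(A) = 5 - 1 = 4.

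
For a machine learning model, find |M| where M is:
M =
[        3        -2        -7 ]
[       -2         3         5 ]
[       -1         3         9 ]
det(M) = 31

Expand along row 0 (cofactor expansion): det(M) = a*(e*i - f*h) - b*(d*i - f*g) + c*(d*h - e*g), where the 3×3 is [[a, b, c], [d, e, f], [g, h, i]].
Minor M_00 = (3)*(9) - (5)*(3) = 27 - 15 = 12.
Minor M_01 = (-2)*(9) - (5)*(-1) = -18 + 5 = -13.
Minor M_02 = (-2)*(3) - (3)*(-1) = -6 + 3 = -3.
det(M) = (3)*(12) - (-2)*(-13) + (-7)*(-3) = 36 - 26 + 21 = 31.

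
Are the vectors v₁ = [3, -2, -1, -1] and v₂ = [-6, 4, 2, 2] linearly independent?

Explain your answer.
No, linearly dependent (v₂ = -2·v₁)

Check whether there is a scalar k with v₂ = k·v₁.
Comparing components, k = -2 satisfies -2·[3, -2, -1, -1] = [-6, 4, 2, 2].
Since v₂ is a scalar multiple of v₁, the two vectors are linearly dependent.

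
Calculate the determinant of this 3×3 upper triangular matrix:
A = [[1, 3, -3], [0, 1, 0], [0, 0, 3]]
3

The determinant of a triangular matrix is the product of its diagonal entries (the off-diagonal entries above the diagonal do not affect it).
det(A) = (1) * (1) * (3) = 3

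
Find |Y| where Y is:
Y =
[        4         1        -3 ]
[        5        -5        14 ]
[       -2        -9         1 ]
det(Y) = 616

Expand along row 0 (cofactor expansion): det(Y) = a*(e*i - f*h) - b*(d*i - f*g) + c*(d*h - e*g), where the 3×3 is [[a, b, c], [d, e, f], [g, h, i]].
Minor M_00 = (-5)*(1) - (14)*(-9) = -5 + 126 = 121.
Minor M_01 = (5)*(1) - (14)*(-2) = 5 + 28 = 33.
Minor M_02 = (5)*(-9) - (-5)*(-2) = -45 - 10 = -55.
det(Y) = (4)*(121) - (1)*(33) + (-3)*(-55) = 484 - 33 + 165 = 616.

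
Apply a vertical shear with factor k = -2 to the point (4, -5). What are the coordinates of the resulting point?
(4, -13)

Shear matrix for vertical shear with factor k = -2:
[[1, 0], [-2, 1]]
Result: (4, -5) → (4, -13)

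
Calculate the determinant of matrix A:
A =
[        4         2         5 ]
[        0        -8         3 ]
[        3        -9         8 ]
det(A) = -10

Expand along row 0 (cofactor expansion): det(A) = a*(e*i - f*h) - b*(d*i - f*g) + c*(d*h - e*g), where the 3×3 is [[a, b, c], [d, e, f], [g, h, i]].
Minor M_00 = (-8)*(8) - (3)*(-9) = -64 + 27 = -37.
Minor M_01 = (0)*(8) - (3)*(3) = 0 - 9 = -9.
Minor M_02 = (0)*(-9) - (-8)*(3) = 0 + 24 = 24.
det(A) = (4)*(-37) - (2)*(-9) + (5)*(24) = -148 + 18 + 120 = -10.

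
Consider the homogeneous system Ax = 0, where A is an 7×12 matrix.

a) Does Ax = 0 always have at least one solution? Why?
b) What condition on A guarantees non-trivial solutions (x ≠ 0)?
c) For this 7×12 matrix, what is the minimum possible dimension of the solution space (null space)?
a) Yes, x = 0 is always a solution. b) When A has linearly dependent columns (rank < n). c) Minimum nullity = 5.

a) x = 0 satisfies A·0 = 0, so the zero vector is always a solution.
b) Non-trivial solutions exist iff the columns of A are linearly dependent, equivalently rank(A) < n (the number of columns).
c) By rank-nullity, rank(A) + nullity(A) = n = 12. Since A has only 7 rows, rank(A) ≤ 7, so nullity(A) ≥ 12 - 7 = 5.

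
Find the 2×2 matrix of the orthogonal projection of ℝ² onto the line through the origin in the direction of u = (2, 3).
[[4/13, 6/13], [6/13, 9/13]]

The orthogonal projection onto the line spanned by a nonzero vector u = (a, b) has matrix P = (u uᵀ) / (uᵀ u) = (1/(a² + b²)) · [[a², ab], [ab, b²]].
Here u = (2, 3), so a² + b² = 4 + 9 = 13.
P = (1/13) · [[4, 6], [6, 9]] = [[4/13, 6/13], [6/13, 9/13]].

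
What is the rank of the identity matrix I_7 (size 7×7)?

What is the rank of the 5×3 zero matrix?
rank(I_7) = 7, rank(0) = 0

The identity I_7 has 7 columns that are the standard basis vectors e_1, …, e_7. These are linearly independent, so all 7 columns are pivots and rank(I_7) = 7.
The 5×3 zero matrix has every entry zero, so every row is the zero row and there are no pivots; rank(0) = 0.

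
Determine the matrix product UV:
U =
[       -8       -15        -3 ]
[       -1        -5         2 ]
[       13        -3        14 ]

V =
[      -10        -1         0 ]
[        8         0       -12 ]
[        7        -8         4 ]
UV =
[      -61        32       168 ]
[      -16       -15        68 ]
[      -56      -125        92 ]

Matrix multiplication: (UV)[i][j] = sum over k of U[i][k] * V[k][j].
  (UV)[0][0] = (-8)*(-10) + (-15)*(8) + (-3)*(7) = -61
  (UV)[0][1] = (-8)*(-1) + (-15)*(0) + (-3)*(-8) = 32
  (UV)[0][2] = (-8)*(0) + (-15)*(-12) + (-3)*(4) = 168
  (UV)[1][0] = (-1)*(-10) + (-5)*(8) + (2)*(7) = -16
  (UV)[1][1] = (-1)*(-1) + (-5)*(0) + (2)*(-8) = -15
  (UV)[1][2] = (-1)*(0) + (-5)*(-12) + (2)*(4) = 68
  (UV)[2][0] = (13)*(-10) + (-3)*(8) + (14)*(7) = -56
  (UV)[2][1] = (13)*(-1) + (-3)*(0) + (14)*(-8) = -125
  (UV)[2][2] = (13)*(0) + (-3)*(-12) + (14)*(4) = 92
UV =
[      -61        32       168 ]
[      -16       -15        68 ]
[      -56      -125        92 ]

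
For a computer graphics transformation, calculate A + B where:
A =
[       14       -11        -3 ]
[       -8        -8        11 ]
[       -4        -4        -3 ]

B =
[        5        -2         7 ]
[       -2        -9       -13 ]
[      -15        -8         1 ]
A + B =
[       19       -13         4 ]
[      -10       -17        -2 ]
[      -19       -12        -2 ]

Matrix addition is elementwise: (A+B)[i][j] = A[i][j] + B[i][j].
  (A+B)[0][0] = (14) + (5) = 19
  (A+B)[0][1] = (-11) + (-2) = -13
  (A+B)[0][2] = (-3) + (7) = 4
  (A+B)[1][0] = (-8) + (-2) = -10
  (A+B)[1][1] = (-8) + (-9) = -17
  (A+B)[1][2] = (11) + (-13) = -2
  (A+B)[2][0] = (-4) + (-15) = -19
  (A+B)[2][1] = (-4) + (-8) = -12
  (A+B)[2][2] = (-3) + (1) = -2
A + B =
[       19       -13         4 ]
[      -10       -17        -2 ]
[      -19       -12        -2 ]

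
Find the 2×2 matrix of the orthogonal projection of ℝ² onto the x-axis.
[[1, 0], [0, 0]]

The orthogonal projection onto the line spanned by a nonzero vector u = (a, b) has matrix P = (u uᵀ) / (uᵀ u) = (1/(a² + b²)) · [[a², ab], [ab, b²]].
Here u = (1, 0), so a² + b² = 1 + 0 = 1.
P = (1/1) · [[1, 0], [0, 0]] = [[1, 0], [0, 0]].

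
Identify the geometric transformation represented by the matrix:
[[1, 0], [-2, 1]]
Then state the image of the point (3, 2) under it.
vertical shear with factor -2; image of (3, 2) is (3, -4)

The matrix [[1, 0], [k, 1]] sends (x, y) to (x, -2x + y), leaving the x-coordinate fixed: a vertical shear.
The matrix [[1, 0], [-2, 1]] represents: vertical shear with factor -2.
Applying it to (3, 2): [1·3 + 0·2, -2·3 + 1·2] = (3, -4).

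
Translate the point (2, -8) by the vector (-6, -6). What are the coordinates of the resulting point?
(-4, -14)

Translation by (-6, -6):
x' = 2 + -6 = -4
y' = -8 + -6 = -14
Homogeneous matrix: [[1, 0, -6], [0, 1, -6], [0, 0, 1]]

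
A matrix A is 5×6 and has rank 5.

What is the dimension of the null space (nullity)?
1

The rank-nullity theorem for an m×n matrix states:
rank(A) + nullity(A) = n (the number of columns).
Here n = 6 and rank(A) = 5, so nullity(A) = 6 - 5 = 1.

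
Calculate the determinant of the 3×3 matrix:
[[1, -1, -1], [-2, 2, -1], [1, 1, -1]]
6

Expansion along first row:
det = 1·det([[2,-1],[1,-1]]) - -1·det([[-2,-1],[1,-1]]) + -1·det([[-2,2],[1,1]])
    = 1·(2·-1 - -1·1) - -1·(-2·-1 - -1·1) + -1·(-2·1 - 2·1)
    = 1·-1 - -1·3 + -1·-4
    = -1 + 3 + 4 = 6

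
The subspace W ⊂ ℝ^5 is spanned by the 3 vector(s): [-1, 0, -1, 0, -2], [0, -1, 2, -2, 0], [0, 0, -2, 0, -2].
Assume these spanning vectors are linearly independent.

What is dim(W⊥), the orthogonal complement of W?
dim(W⊥) = 2

For any subspace W of ℝ^n, dim(W) + dim(W⊥) = n (the whole-space dimension).
Here the given 3 vectors are linearly independent, so dim(W) = 3.
Thus dim(W⊥) = n - dim(W) = 5 - 3 = 2.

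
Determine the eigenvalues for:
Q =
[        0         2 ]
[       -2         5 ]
λ = 1, 4

Solve det(Q - λI) = 0. For a 2×2 matrix the characteristic equation is λ² - (trace)λ + det = 0.
trace(Q) = a + d = 0 + 5 = 5.
det(Q) = a*d - b*c = (0)*(5) - (2)*(-2) = 0 + 4 = 4.
Characteristic equation: λ² - (5)λ + (4) = 0.
Discriminant = (5)² - 4*(4) = 25 - 16 = 9.
λ = (5 ± √9) / 2 = (5 ± 3) / 2 = 1, 4.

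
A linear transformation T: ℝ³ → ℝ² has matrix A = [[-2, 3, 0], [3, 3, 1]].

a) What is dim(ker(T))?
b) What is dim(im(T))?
dim(ker) = 1, dim(im) = 2

The two rows are not scalar multiples of one another (no single k satisfies row 2 = k × row 1), so they are linearly independent.
Thus rank(A) = 2.
dim(im(T)) = rank(A) = 2.
By the rank-nullity theorem applied to T: ℝ³ → ℝ², rank(A) + nullity(A) = 3 (the domain dimension), so dim(ker(T)) = 3 - 2 = 1.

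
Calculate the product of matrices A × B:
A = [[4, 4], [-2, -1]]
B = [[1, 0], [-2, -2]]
[[-4, -8], [0, 2]]

Matrix multiplication:
C[0][0] = 4×1 + 4×-2 = -4
C[0][1] = 4×0 + 4×-2 = -8
C[1][0] = -2×1 + -1×-2 = 0
C[1][1] = -2×0 + -1×-2 = 2
Result: [[-4, -8], [0, 2]]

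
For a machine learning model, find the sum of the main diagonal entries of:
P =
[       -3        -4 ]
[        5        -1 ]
tr(P) = -3 - 1 = -4

The trace of a square matrix is the sum of its diagonal entries.
Diagonal entries of P: P[0][0] = -3, P[1][1] = -1.
tr(P) = -3 - 1 = -4.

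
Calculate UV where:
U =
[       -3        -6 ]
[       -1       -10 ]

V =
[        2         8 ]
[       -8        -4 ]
UV =
[       42         0 ]
[       78        32 ]

Matrix multiplication: (UV)[i][j] = sum over k of U[i][k] * V[k][j].
  (UV)[0][0] = (-3)*(2) + (-6)*(-8) = 42
  (UV)[0][1] = (-3)*(8) + (-6)*(-4) = 0
  (UV)[1][0] = (-1)*(2) + (-10)*(-8) = 78
  (UV)[1][1] = (-1)*(8) + (-10)*(-4) = 32
UV =
[       42         0 ]
[       78        32 ]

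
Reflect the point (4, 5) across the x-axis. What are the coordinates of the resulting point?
(4, -5)

Reflection across x-axis: (4, 5) → (4, -5)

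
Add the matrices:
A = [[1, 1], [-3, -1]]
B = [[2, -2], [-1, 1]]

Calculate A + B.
[[3, -1], [-4, 0]]

Add corresponding elements:
(1)+(2)=3
(1)+(-2)=-1
(-3)+(-1)=-4
(-1)+(1)=0
A + B = [[3, -1], [-4, 0]]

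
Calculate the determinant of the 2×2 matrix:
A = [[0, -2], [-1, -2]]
-2

For A = [[a, b], [c, d]], det(A) = a*d - b*c.
det(A) = (0)*(-2) - (-2)*(-1) = 0 - 2 = -2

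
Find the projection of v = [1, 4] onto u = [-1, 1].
[-3/2, 3/2]

The projection of v onto u is proj_u(v) = ((v·u) / (u·u)) · u.
v·u = (1)*(-1) + (4)*(1) = 3.
u·u = (-1)*(-1) + (1)*(1) = 2.
coefficient = 3 / 2 = 3/2.
proj_u(v) = 3/2 · [-1, 1] = [-3/2, 3/2].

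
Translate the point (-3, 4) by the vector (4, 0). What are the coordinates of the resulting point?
(1, 4)

Translation by (4, 0):
x' = -3 + 4 = 1
y' = 4 + 0 = 4
Homogeneous matrix: [[1, 0, 4], [0, 1, 0], [0, 0, 1]]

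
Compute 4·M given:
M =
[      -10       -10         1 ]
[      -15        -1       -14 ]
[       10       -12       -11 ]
4M =
[      -40       -40         4 ]
[      -60        -4       -56 ]
[       40       -48       -44 ]

Scalar multiplication is elementwise: (4M)[i][j] = 4 * M[i][j].
  (4M)[0][0] = 4 * (-10) = -40
  (4M)[0][1] = 4 * (-10) = -40
  (4M)[0][2] = 4 * (1) = 4
  (4M)[1][0] = 4 * (-15) = -60
  (4M)[1][1] = 4 * (-1) = -4
  (4M)[1][2] = 4 * (-14) = -56
  (4M)[2][0] = 4 * (10) = 40
  (4M)[2][1] = 4 * (-12) = -48
  (4M)[2][2] = 4 * (-11) = -44
4M =
[      -40       -40         4 ]
[      -60        -4       -56 ]
[       40       -48       -44 ]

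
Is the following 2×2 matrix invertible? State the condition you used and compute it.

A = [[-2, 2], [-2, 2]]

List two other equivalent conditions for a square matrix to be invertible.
No, not invertible; det(A) = 0 (two rows are equal, so the rows are linearly dependent). Equivalent conditions (failing for this A): rank(A) < 2; Ax = 0 has non-trivial solutions; 0 is an eigenvalue; the columns are linearly dependent.

To check invertibility, compute det(A).
In this matrix, row 0 and the last row are identical, so one row is a scalar multiple of another and the rows are linearly dependent.
A matrix with linearly dependent rows has det = 0 and is not invertible.
Equivalent failed conditions:
- rank(A) < 2.
- Ax = 0 has non-trivial solutions.
- 0 is an eigenvalue.
- The columns are linearly dependent.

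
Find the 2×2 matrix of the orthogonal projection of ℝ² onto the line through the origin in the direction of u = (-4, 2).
[[4/5, -2/5], [-2/5, 1/5]]

The orthogonal projection onto the line spanned by a nonzero vector u = (a, b) has matrix P = (u uᵀ) / (uᵀ u) = (1/(a² + b²)) · [[a², ab], [ab, b²]].
Here u = (-4, 2), so a² + b² = 16 + 4 = 20.
P = (1/20) · [[16, -8], [-8, 4]] = [[4/5, -2/5], [-2/5, 1/5]].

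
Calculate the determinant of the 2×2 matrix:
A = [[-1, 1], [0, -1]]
1

For A = [[a, b], [c, d]], det(A) = a*d - b*c.
det(A) = (-1)*(-1) - (1)*(0) = 1 - 0 = 1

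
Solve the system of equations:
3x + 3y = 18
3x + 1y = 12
x = 3, y = 3

Use elimination (row reduction):
Equation 1: 3x + 3y = 18.
Equation 2: 3x + 1y = 12.
Multiply Eq1 by 3 and Eq2 by 3: 9x + 9y = 54;  9x + 3y = 36.
Subtract: (-6)y = -18, so y = 3.
Back-substitute into Eq1: 3x + 3*(3) = 18, so x = 3.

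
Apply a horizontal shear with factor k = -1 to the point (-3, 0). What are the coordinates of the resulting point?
(-3, 0)

Shear matrix for horizontal shear with factor k = -1:
[[1, -1], [0, 1]]
Result: (-3, 0) → (-3, 0)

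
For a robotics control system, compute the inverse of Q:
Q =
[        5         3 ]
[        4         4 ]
det(Q) = 8
Q⁻¹ =
[      1/2      -3/8 ]
[     -1/2       5/8 ]

For a 2×2 matrix Q = [[a, b], [c, d]] with det(Q) ≠ 0, Q⁻¹ = (1/det(Q)) * [[d, -b], [-c, a]].
det(Q) = (5)*(4) - (3)*(4) = 20 - 12 = 8.
Q⁻¹ = (1/8) * [[4, -3], [-4, 5]].
Dividing each entry by 8 and reducing:
Q⁻¹ =
[      1/2      -3/8 ]
[     -1/2       5/8 ]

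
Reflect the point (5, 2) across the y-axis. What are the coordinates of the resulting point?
(-5, 2)

Reflection across y-axis: (5, 2) → (-5, 2)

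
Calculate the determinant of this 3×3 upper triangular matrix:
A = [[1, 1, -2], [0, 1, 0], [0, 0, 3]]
3

The determinant of a triangular matrix is the product of its diagonal entries (the off-diagonal entries above the diagonal do not affect it).
det(A) = (1) * (1) * (3) = 3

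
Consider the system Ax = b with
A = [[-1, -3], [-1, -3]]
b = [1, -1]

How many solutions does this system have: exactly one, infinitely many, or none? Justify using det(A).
No solution

det(A) = (-1)*(-3) - (-3)*(-1) = 0, so A is singular.
The column space of A is span(column 1) = span([-1, -1]).
b = [1, -1] is not a scalar multiple of column 1, so b ∉ column space and the system is inconsistent — no solution.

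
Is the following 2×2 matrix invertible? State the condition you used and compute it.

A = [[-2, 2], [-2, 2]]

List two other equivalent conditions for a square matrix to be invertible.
No, not invertible; det(A) = 0 (two rows are equal, so the rows are linearly dependent). Equivalent conditions (failing for this A): rank(A) < 2; Ax = 0 has non-trivial solutions; 0 is an eigenvalue; the columns are linearly dependent.

To check invertibility, compute det(A).
In this matrix, row 0 and the last row are identical, so one row is a scalar multiple of another and the rows are linearly dependent.
A matrix with linearly dependent rows has det = 0 and is not invertible.
Equivalent failed conditions:
- rank(A) < 2.
- Ax = 0 has non-trivial solutions.
- 0 is an eigenvalue.
- The columns are linearly dependent.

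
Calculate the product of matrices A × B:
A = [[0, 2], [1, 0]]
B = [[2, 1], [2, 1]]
[[4, 2], [2, 1]]

Matrix multiplication:
C[0][0] = 0×2 + 2×2 = 4
C[0][1] = 0×1 + 2×1 = 2
C[1][0] = 1×2 + 0×2 = 2
C[1][1] = 1×1 + 0×1 = 1
Result: [[4, 2], [2, 1]]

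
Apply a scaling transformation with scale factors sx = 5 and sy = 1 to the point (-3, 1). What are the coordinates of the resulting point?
(-15, 1)

Scaling matrix:
[[5, 0], [0, 1]]
Result: (-3 × 5, 1 × 1) = (-15, 1)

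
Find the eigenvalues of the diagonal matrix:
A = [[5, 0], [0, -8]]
λ₁ = 5, λ₂ = -8

The characteristic polynomial of A is det(A - λI) = (5 - λ)(-8 - λ) = 0.
The roots are λ = 5 and λ = -8, so the eigenvalues are the diagonal entries.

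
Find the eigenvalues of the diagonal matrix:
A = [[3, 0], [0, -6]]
λ₁ = 3, λ₂ = -6

The characteristic polynomial of A is det(A - λI) = (3 - λ)(-6 - λ) = 0.
The roots are λ = 3 and λ = -6, so the eigenvalues are the diagonal entries.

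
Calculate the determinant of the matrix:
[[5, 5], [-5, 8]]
65

For a 2×2 matrix [[a, b], [c, d]], det = ad - bc
det = (5)(8) - (5)(-5) = 40 - -25 = 65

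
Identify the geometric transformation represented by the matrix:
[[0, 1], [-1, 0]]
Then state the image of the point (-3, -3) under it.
rotation by 90° clockwise (i.e., 270° counterclockwise); image of (-3, -3) is (-3, 3)

This matches the form [[cos θ, -sin θ], [sin θ, cos θ]] of a rotation matrix; reading off cos θ and sin θ gives the angle.
The matrix [[0, 1], [-1, 0]] represents: rotation by 90° clockwise (i.e., 270° counterclockwise).
Applying it to (-3, -3): [0·-3 + 1·-3, -1·-3 + 0·-3] = (-3, 3).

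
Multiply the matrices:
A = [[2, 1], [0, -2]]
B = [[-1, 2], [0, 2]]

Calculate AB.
[[-2, 6], [0, -4]]

Each entry (i,j) of AB = sum over k of A[i][k]*B[k][j].
(AB)[0][0] = (2)*(-1) + (1)*(0) = -2
(AB)[0][1] = (2)*(2) + (1)*(2) = 6
(AB)[1][0] = (0)*(-1) + (-2)*(0) = 0
(AB)[1][1] = (0)*(2) + (-2)*(2) = -4
AB = [[-2, 6], [0, -4]]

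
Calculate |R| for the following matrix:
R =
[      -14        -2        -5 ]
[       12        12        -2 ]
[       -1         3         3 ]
det(R) = -760

Expand along row 0 (cofactor expansion): det(R) = a*(e*i - f*h) - b*(d*i - f*g) + c*(d*h - e*g), where the 3×3 is [[a, b, c], [d, e, f], [g, h, i]].
Minor M_00 = (12)*(3) - (-2)*(3) = 36 + 6 = 42.
Minor M_01 = (12)*(3) - (-2)*(-1) = 36 - 2 = 34.
Minor M_02 = (12)*(3) - (12)*(-1) = 36 + 12 = 48.
det(R) = (-14)*(42) - (-2)*(34) + (-5)*(48) = -588 + 68 - 240 = -760.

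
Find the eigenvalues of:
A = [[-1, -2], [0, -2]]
λ = -2, -1

Solve det(A - λI) = 0. For a 2×2 matrix this is λ² - (trace)λ + det = 0.
trace(A) = -1 - 2 = -3.
det(A) = (-1)*(-2) - (-2)*(0) = 2 - 0 = 2.
Characteristic equation: λ² - (-3)λ + (2) = 0.
Discriminant: (-3)² - 4*(2) = 9 - 8 = 1.
Roots: λ = (-3 ± √1) / 2 = -2, -1.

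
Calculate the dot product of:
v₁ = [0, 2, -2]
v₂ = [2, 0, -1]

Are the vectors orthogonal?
2, No

The dot product is the sum of products of corresponding components.
v₁·v₂ = (0)*(2) + (2)*(0) + (-2)*(-1) = 0 + 0 + 2 = 2.
Two vectors are orthogonal iff their dot product is 0; here the dot product is 2, so the vectors are not orthogonal.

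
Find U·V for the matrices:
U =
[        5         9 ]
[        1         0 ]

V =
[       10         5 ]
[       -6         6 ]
UV =
[       -4        79 ]
[       10         5 ]

Matrix multiplication: (UV)[i][j] = sum over k of U[i][k] * V[k][j].
  (UV)[0][0] = (5)*(10) + (9)*(-6) = -4
  (UV)[0][1] = (5)*(5) + (9)*(6) = 79
  (UV)[1][0] = (1)*(10) + (0)*(-6) = 10
  (UV)[1][1] = (1)*(5) + (0)*(6) = 5
UV =
[       -4        79 ]
[       10         5 ]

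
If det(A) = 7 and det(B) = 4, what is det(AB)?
28

Use the multiplicative property of determinants: det(AB) = det(A)*det(B).
det(AB) = (7)*(4) = 28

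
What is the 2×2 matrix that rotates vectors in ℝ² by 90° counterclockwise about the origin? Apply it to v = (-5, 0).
R = [[0, -1], [1, 0]]; R·v = (0, -5)

A counterclockwise rotation by angle θ in ℝ² has matrix R(θ) = [[cos θ, -sin θ], [sin θ, cos θ]].
For θ = 90°: cos θ = 0, sin θ = 1.
R(90°) = [[0, -1], [1, 0]].
R·v = [0·-5 + (-1)·0, 1·-5 + 0·0] = (0, -5).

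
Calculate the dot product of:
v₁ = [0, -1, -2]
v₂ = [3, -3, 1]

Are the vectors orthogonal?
1, No

The dot product is the sum of products of corresponding components.
v₁·v₂ = (0)*(3) + (-1)*(-3) + (-2)*(1) = 0 + 3 - 2 = 1.
Two vectors are orthogonal iff their dot product is 0; here the dot product is 1, so the vectors are not orthogonal.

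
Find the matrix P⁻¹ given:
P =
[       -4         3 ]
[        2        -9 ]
det(P) = 30
P⁻¹ =
[    -3/10     -1/10 ]
[    -1/15     -2/15 ]

For a 2×2 matrix P = [[a, b], [c, d]] with det(P) ≠ 0, P⁻¹ = (1/det(P)) * [[d, -b], [-c, a]].
det(P) = (-4)*(-9) - (3)*(2) = 36 - 6 = 30.
P⁻¹ = (1/30) * [[-9, -3], [-2, -4]].
Dividing each entry by 30 and reducing:
P⁻¹ =
[    -3/10     -1/10 ]
[    -1/15     -2/15 ]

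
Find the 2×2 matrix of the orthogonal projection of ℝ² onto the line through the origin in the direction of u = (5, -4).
[[25/41, -20/41], [-20/41, 16/41]]

The orthogonal projection onto the line spanned by a nonzero vector u = (a, b) has matrix P = (u uᵀ) / (uᵀ u) = (1/(a² + b²)) · [[a², ab], [ab, b²]].
Here u = (5, -4), so a² + b² = 25 + 16 = 41.
P = (1/41) · [[25, -20], [-20, 16]] = [[25/41, -20/41], [-20/41, 16/41]].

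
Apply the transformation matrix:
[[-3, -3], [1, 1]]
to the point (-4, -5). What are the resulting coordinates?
(27, -9)

Matrix multiplication:
[[-3, -3], [1, 1]] × [-4, -5]ᵀ
= [-3×-4 + -3×-5, 1×-4 + 1×-5]ᵀ
= [27.0000, -9.0000]ᵀ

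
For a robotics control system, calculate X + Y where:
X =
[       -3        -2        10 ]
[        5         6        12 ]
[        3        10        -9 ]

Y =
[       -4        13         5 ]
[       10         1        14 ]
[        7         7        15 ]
X + Y =
[       -7        11        15 ]
[       15         7        26 ]
[       10        17         6 ]

Matrix addition is elementwise: (X+Y)[i][j] = X[i][j] + Y[i][j].
  (X+Y)[0][0] = (-3) + (-4) = -7
  (X+Y)[0][1] = (-2) + (13) = 11
  (X+Y)[0][2] = (10) + (5) = 15
  (X+Y)[1][0] = (5) + (10) = 15
  (X+Y)[1][1] = (6) + (1) = 7
  (X+Y)[1][2] = (12) + (14) = 26
  (X+Y)[2][0] = (3) + (7) = 10
  (X+Y)[2][1] = (10) + (7) = 17
  (X+Y)[2][2] = (-9) + (15) = 6
X + Y =
[       -7        11        15 ]
[       15         7        26 ]
[       10        17         6 ]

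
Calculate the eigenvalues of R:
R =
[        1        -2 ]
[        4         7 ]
λ = 3, 5

Solve det(R - λI) = 0. For a 2×2 matrix the characteristic equation is λ² - (trace)λ + det = 0.
trace(R) = a + d = 1 + 7 = 8.
det(R) = a*d - b*c = (1)*(7) - (-2)*(4) = 7 + 8 = 15.
Characteristic equation: λ² - (8)λ + (15) = 0.
Discriminant = (8)² - 4*(15) = 64 - 60 = 4.
λ = (8 ± √4) / 2 = (8 ± 2) / 2 = 3, 5.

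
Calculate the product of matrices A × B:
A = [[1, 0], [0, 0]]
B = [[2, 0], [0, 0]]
[[2, 0], [0, 0]]

Matrix multiplication:
C[0][0] = 1×2 + 0×0 = 2
C[0][1] = 1×0 + 0×0 = 0
C[1][0] = 0×2 + 0×0 = 0
C[1][1] = 0×0 + 0×0 = 0
Result: [[2, 0], [0, 0]]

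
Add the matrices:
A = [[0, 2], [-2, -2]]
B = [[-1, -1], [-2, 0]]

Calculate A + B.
[[-1, 1], [-4, -2]]

Add corresponding elements:
(0)+(-1)=-1
(2)+(-1)=1
(-2)+(-2)=-4
(-2)+(0)=-2
A + B = [[-1, 1], [-4, -2]]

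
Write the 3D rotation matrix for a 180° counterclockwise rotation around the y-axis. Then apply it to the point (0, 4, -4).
R = [[-1, 0, 0], [0, 1, 0], [0, 0, -1]]; R·(0, 4, -4) = (0, 4, 4)

Rotation matrix for 180° around y-axis:
cos(180°) = -1, sin(180°) = 0
R = [[-1, 0, 0], [0, 1, 0], [0, 0, -1]]
Apply to (0, 4, -4): R·[0, 4, -4]ᵀ = (0, 4, 4)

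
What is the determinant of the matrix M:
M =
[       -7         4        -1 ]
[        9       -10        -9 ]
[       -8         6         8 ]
det(M) = 208

Expand along row 0 (cofactor expansion): det(M) = a*(e*i - f*h) - b*(d*i - f*g) + c*(d*h - e*g), where the 3×3 is [[a, b, c], [d, e, f], [g, h, i]].
Minor M_00 = (-10)*(8) - (-9)*(6) = -80 + 54 = -26.
Minor M_01 = (9)*(8) - (-9)*(-8) = 72 - 72 = 0.
Minor M_02 = (9)*(6) - (-10)*(-8) = 54 - 80 = -26.
det(M) = (-7)*(-26) - (4)*(0) + (-1)*(-26) = 182 + 0 + 26 = 208.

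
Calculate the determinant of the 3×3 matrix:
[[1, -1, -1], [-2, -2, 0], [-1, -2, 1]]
-6

Expansion along first row:
det = 1·det([[-2,0],[-2,1]]) - -1·det([[-2,0],[-1,1]]) + -1·det([[-2,-2],[-1,-2]])
    = 1·(-2·1 - 0·-2) - -1·(-2·1 - 0·-1) + -1·(-2·-2 - -2·-1)
    = 1·-2 - -1·-2 + -1·2
    = -2 + -2 + -2 = -6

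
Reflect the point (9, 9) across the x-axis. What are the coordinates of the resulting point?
(9, -9)

Reflection across x-axis: (9, 9) → (9, -9)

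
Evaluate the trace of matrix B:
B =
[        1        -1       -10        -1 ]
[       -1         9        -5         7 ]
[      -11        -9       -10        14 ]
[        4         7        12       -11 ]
tr(B) = 1 + 9 - 10 - 11 = -11

The trace of a square matrix is the sum of its diagonal entries.
Diagonal entries of B: B[0][0] = 1, B[1][1] = 9, B[2][2] = -10, B[3][3] = -11.
tr(B) = 1 + 9 - 10 - 11 = -11.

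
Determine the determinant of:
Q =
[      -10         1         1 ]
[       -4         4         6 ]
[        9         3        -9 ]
det(Q) = 510

Expand along row 0 (cofactor expansion): det(Q) = a*(e*i - f*h) - b*(d*i - f*g) + c*(d*h - e*g), where the 3×3 is [[a, b, c], [d, e, f], [g, h, i]].
Minor M_00 = (4)*(-9) - (6)*(3) = -36 - 18 = -54.
Minor M_01 = (-4)*(-9) - (6)*(9) = 36 - 54 = -18.
Minor M_02 = (-4)*(3) - (4)*(9) = -12 - 36 = -48.
det(Q) = (-10)*(-54) - (1)*(-18) + (1)*(-48) = 540 + 18 - 48 = 510.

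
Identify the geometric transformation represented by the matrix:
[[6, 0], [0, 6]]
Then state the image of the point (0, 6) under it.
uniform scaling by factor 6; image of (0, 6) is (0, 36)

This is a diagonal matrix with equal entries 6, so it scales both axes by the same factor 6.
The matrix [[6, 0], [0, 6]] represents: uniform scaling by factor 6.
Applying it to (0, 6): [6·0 + 0·6, 0·0 + 6·6] = (0, 36).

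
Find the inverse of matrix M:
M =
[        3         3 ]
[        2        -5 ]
det(M) = -21
M⁻¹ =
[     5/21       1/7 ]
[     2/21      -1/7 ]

For a 2×2 matrix M = [[a, b], [c, d]] with det(M) ≠ 0, M⁻¹ = (1/det(M)) * [[d, -b], [-c, a]].
det(M) = (3)*(-5) - (3)*(2) = -15 - 6 = -21.
M⁻¹ = (1/-21) * [[-5, -3], [-2, 3]].
Dividing each entry by -21 and reducing:
M⁻¹ =
[     5/21       1/7 ]
[     2/21      -1/7 ]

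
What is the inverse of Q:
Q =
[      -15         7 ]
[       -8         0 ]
det(Q) = 56
Q⁻¹ =
[        0      -1/8 ]
[      1/7    -15/56 ]

For a 2×2 matrix Q = [[a, b], [c, d]] with det(Q) ≠ 0, Q⁻¹ = (1/det(Q)) * [[d, -b], [-c, a]].
det(Q) = (-15)*(0) - (7)*(-8) = 0 + 56 = 56.
Q⁻¹ = (1/56) * [[0, -7], [8, -15]].
Dividing each entry by 56 and reducing:
Q⁻¹ =
[        0      -1/8 ]
[      1/7    -15/56 ]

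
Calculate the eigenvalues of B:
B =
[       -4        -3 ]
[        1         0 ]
λ = -3, -1

Solve det(B - λI) = 0. For a 2×2 matrix the characteristic equation is λ² - (trace)λ + det = 0.
trace(B) = a + d = -4 + 0 = -4.
det(B) = a*d - b*c = (-4)*(0) - (-3)*(1) = 0 + 3 = 3.
Characteristic equation: λ² - (-4)λ + (3) = 0.
Discriminant = (-4)² - 4*(3) = 16 - 12 = 4.
λ = (-4 ± √4) / 2 = (-4 ± 2) / 2 = -3, -1.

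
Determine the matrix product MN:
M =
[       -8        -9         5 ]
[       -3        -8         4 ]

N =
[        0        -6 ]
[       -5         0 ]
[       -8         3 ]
MN =
[        5        63 ]
[        8        30 ]

Matrix multiplication: (MN)[i][j] = sum over k of M[i][k] * N[k][j].
  (MN)[0][0] = (-8)*(0) + (-9)*(-5) + (5)*(-8) = 5
  (MN)[0][1] = (-8)*(-6) + (-9)*(0) + (5)*(3) = 63
  (MN)[1][0] = (-3)*(0) + (-8)*(-5) + (4)*(-8) = 8
  (MN)[1][1] = (-3)*(-6) + (-8)*(0) + (4)*(3) = 30
MN =
[        5        63 ]
[        8        30 ]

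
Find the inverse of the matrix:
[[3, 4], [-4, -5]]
[[-5, -4], [4, 3]]

For [[a,b],[c,d]], inverse = (1/det)·[[d,-b],[-c,a]]
det = 3·-5 - 4·-4 = 1
Inverse = (1/1)·[[-5, -4], [4, 3]]
        = [[-5, -4], [4, 3]]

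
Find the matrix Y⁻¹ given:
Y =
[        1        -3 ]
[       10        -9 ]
det(Y) = 21
Y⁻¹ =
[     -3/7       1/7 ]
[   -10/21      1/21 ]

For a 2×2 matrix Y = [[a, b], [c, d]] with det(Y) ≠ 0, Y⁻¹ = (1/det(Y)) * [[d, -b], [-c, a]].
det(Y) = (1)*(-9) - (-3)*(10) = -9 + 30 = 21.
Y⁻¹ = (1/21) * [[-9, 3], [-10, 1]].
Dividing each entry by 21 and reducing:
Y⁻¹ =
[     -3/7       1/7 ]
[   -10/21      1/21 ]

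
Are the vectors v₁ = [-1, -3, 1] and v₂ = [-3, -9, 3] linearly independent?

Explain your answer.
No, linearly dependent (v₂ = 3·v₁)

Check whether there is a scalar k with v₂ = k·v₁.
Comparing components, k = 3 satisfies 3·[-1, -3, 1] = [-3, -9, 3].
Since v₂ is a scalar multiple of v₁, the two vectors are linearly dependent.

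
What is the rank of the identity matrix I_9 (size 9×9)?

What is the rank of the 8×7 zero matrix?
rank(I_9) = 9, rank(0) = 0

The identity I_9 has 9 columns that are the standard basis vectors e_1, …, e_9. These are linearly independent, so all 9 columns are pivots and rank(I_9) = 9.
The 8×7 zero matrix has every entry zero, so every row is the zero row and there are no pivots; rank(0) = 0.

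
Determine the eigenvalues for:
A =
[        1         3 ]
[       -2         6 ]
λ = 3, 4

Solve det(A - λI) = 0. For a 2×2 matrix the characteristic equation is λ² - (trace)λ + det = 0.
trace(A) = a + d = 1 + 6 = 7.
det(A) = a*d - b*c = (1)*(6) - (3)*(-2) = 6 + 6 = 12.
Characteristic equation: λ² - (7)λ + (12) = 0.
Discriminant = (7)² - 4*(12) = 49 - 48 = 1.
λ = (7 ± √1) / 2 = (7 ± 1) / 2 = 3, 4.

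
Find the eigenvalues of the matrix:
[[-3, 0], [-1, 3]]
λ = -3 and λ = 3

Characteristic equation: det(A - λI) = 0
λ² - (trace)λ + (det) = 0
λ² - (0)λ + (-9) = 0
λ² - 0λ - 9 = 0
Solving: λ = -3, 3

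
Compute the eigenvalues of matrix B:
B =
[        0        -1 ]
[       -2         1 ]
λ = -1, 2

Solve det(B - λI) = 0. For a 2×2 matrix the characteristic equation is λ² - (trace)λ + det = 0.
trace(B) = a + d = 0 + 1 = 1.
det(B) = a*d - b*c = (0)*(1) - (-1)*(-2) = 0 - 2 = -2.
Characteristic equation: λ² - (1)λ + (-2) = 0.
Discriminant = (1)² - 4*(-2) = 1 + 8 = 9.
λ = (1 ± √9) / 2 = (1 ± 3) / 2 = -1, 2.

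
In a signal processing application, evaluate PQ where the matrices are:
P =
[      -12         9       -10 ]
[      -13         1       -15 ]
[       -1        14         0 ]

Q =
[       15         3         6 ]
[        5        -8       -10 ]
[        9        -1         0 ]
PQ =
[     -225       -98      -162 ]
[     -325       -32       -88 ]
[       55      -115      -146 ]

Matrix multiplication: (PQ)[i][j] = sum over k of P[i][k] * Q[k][j].
  (PQ)[0][0] = (-12)*(15) + (9)*(5) + (-10)*(9) = -225
  (PQ)[0][1] = (-12)*(3) + (9)*(-8) + (-10)*(-1) = -98
  (PQ)[0][2] = (-12)*(6) + (9)*(-10) + (-10)*(0) = -162
  (PQ)[1][0] = (-13)*(15) + (1)*(5) + (-15)*(9) = -325
  (PQ)[1][1] = (-13)*(3) + (1)*(-8) + (-15)*(-1) = -32
  (PQ)[1][2] = (-13)*(6) + (1)*(-10) + (-15)*(0) = -88
  (PQ)[2][0] = (-1)*(15) + (14)*(5) + (0)*(9) = 55
  (PQ)[2][1] = (-1)*(3) + (14)*(-8) + (0)*(-1) = -115
  (PQ)[2][2] = (-1)*(6) + (14)*(-10) + (0)*(0) = -146
PQ =
[     -225       -98      -162 ]
[     -325       -32       -88 ]
[       55      -115      -146 ]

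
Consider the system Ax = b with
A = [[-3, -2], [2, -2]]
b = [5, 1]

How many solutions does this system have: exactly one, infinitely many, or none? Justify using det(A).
Exactly one solution

Compute det(A) = (-3)*(-2) - (-2)*(2) = 10.
Because det(A) ≠ 0, A is invertible and Ax = b has a unique solution for every b (here x = A⁻¹ b).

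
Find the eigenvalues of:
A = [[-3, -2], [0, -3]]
λ = -3, -3

Solve det(A - λI) = 0. For a 2×2 matrix this is λ² - (trace)λ + det = 0.
trace(A) = -3 - 3 = -6.
det(A) = (-3)*(-3) - (-2)*(0) = 9 - 0 = 9.
Characteristic equation: λ² - (-6)λ + (9) = 0.
Discriminant: (-6)² - 4*(9) = 36 - 36 = 0.
Roots: λ = (-6 ± √0) / 2 = -3, -3.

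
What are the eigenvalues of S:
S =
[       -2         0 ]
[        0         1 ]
λ = -2, 1

Solve det(S - λI) = 0. For a 2×2 matrix the characteristic equation is λ² - (trace)λ + det = 0.
trace(S) = a + d = -2 + 1 = -1.
det(S) = a*d - b*c = (-2)*(1) - (0)*(0) = -2 - 0 = -2.
Characteristic equation: λ² - (-1)λ + (-2) = 0.
Discriminant = (-1)² - 4*(-2) = 1 + 8 = 9.
λ = (-1 ± √9) / 2 = (-1 ± 3) / 2 = -2, 1.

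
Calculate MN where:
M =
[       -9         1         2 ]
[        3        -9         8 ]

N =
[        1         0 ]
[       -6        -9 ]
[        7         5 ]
MN =
[       -1         1 ]
[      113       121 ]

Matrix multiplication: (MN)[i][j] = sum over k of M[i][k] * N[k][j].
  (MN)[0][0] = (-9)*(1) + (1)*(-6) + (2)*(7) = -1
  (MN)[0][1] = (-9)*(0) + (1)*(-9) + (2)*(5) = 1
  (MN)[1][0] = (3)*(1) + (-9)*(-6) + (8)*(7) = 113
  (MN)[1][1] = (3)*(0) + (-9)*(-9) + (8)*(5) = 121
MN =
[       -1         1 ]
[      113       121 ]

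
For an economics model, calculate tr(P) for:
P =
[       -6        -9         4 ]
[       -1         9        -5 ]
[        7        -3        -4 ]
tr(P) = -6 + 9 - 4 = -1

The trace of a square matrix is the sum of its diagonal entries.
Diagonal entries of P: P[0][0] = -6, P[1][1] = 9, P[2][2] = -4.
tr(P) = -6 + 9 - 4 = -1.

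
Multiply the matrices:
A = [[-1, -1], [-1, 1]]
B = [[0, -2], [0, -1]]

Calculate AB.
[[0, 3], [0, 1]]

Each entry (i,j) of AB = sum over k of A[i][k]*B[k][j].
(AB)[0][0] = (-1)*(0) + (-1)*(0) = 0
(AB)[0][1] = (-1)*(-2) + (-1)*(-1) = 3
(AB)[1][0] = (-1)*(0) + (1)*(0) = 0
(AB)[1][1] = (-1)*(-2) + (1)*(-1) = 1
AB = [[0, 3], [0, 1]]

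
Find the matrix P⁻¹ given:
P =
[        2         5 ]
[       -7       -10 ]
det(P) = 15
P⁻¹ =
[     -2/3      -1/3 ]
[     7/15      2/15 ]

For a 2×2 matrix P = [[a, b], [c, d]] with det(P) ≠ 0, P⁻¹ = (1/det(P)) * [[d, -b], [-c, a]].
det(P) = (2)*(-10) - (5)*(-7) = -20 + 35 = 15.
P⁻¹ = (1/15) * [[-10, -5], [7, 2]].
Dividing each entry by 15 and reducing:
P⁻¹ =
[     -2/3      -1/3 ]
[     7/15      2/15 ]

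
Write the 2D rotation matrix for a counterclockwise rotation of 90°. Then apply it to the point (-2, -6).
R = [[0, -1], [1, 0]]; R·(-2, -6) = (6, -2)

Rotation matrix formula: R(θ) = [[cos θ, -sin θ], [sin θ, cos θ]]
For θ = 90°:
cos(90°) = 0
sin(90°) = 1
R = [[0, -1], [1, 0]]
Apply to (-2, -6): [0·-2 + (-1)·-6, 1·-2 + 0·-6] = (6, -2)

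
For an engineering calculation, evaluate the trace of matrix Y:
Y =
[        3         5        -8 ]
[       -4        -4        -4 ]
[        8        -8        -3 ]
tr(Y) = 3 - 4 - 3 = -4

The trace of a square matrix is the sum of its diagonal entries.
Diagonal entries of Y: Y[0][0] = 3, Y[1][1] = -4, Y[2][2] = -3.
tr(Y) = 3 - 4 - 3 = -4.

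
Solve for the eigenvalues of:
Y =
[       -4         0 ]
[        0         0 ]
λ = -4, 0

Solve det(Y - λI) = 0. For a 2×2 matrix the characteristic equation is λ² - (trace)λ + det = 0.
trace(Y) = a + d = -4 + 0 = -4.
det(Y) = a*d - b*c = (-4)*(0) - (0)*(0) = 0 - 0 = 0.
Characteristic equation: λ² - (-4)λ + (0) = 0.
Discriminant = (-4)² - 4*(0) = 16 - 0 = 16.
λ = (-4 ± √16) / 2 = (-4 ± 4) / 2 = -4, 0.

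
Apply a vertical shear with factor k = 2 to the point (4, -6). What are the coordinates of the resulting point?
(4, 2)

Shear matrix for vertical shear with factor k = 2:
[[1, 0], [2, 1]]
Result: (4, -6) → (4, 2)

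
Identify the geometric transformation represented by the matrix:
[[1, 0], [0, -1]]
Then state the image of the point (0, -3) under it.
reflection across the x-axis; image of (0, -3) is (0, 3)

This is a symmetric orthogonal matrix with determinant -1, which characterizes a reflection in ℝ².
The matrix [[1, 0], [0, -1]] represents: reflection across the x-axis.
Applying it to (0, -3): [1·0 + 0·-3, 0·0 + -1·-3] = (0, 3).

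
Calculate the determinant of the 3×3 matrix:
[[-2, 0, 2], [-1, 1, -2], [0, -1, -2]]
10

Expansion along first row:
det = -2·det([[1,-2],[-1,-2]]) - 0·det([[-1,-2],[0,-2]]) + 2·det([[-1,1],[0,-1]])
    = -2·(1·-2 - -2·-1) - 0·(-1·-2 - -2·0) + 2·(-1·-1 - 1·0)
    = -2·-4 - 0·2 + 2·1
    = 8 + 0 + 2 = 10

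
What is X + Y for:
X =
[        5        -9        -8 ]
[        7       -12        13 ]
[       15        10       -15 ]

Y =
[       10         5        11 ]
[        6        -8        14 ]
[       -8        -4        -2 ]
X + Y =
[       15        -4         3 ]
[       13       -20        27 ]
[        7         6       -17 ]

Matrix addition is elementwise: (X+Y)[i][j] = X[i][j] + Y[i][j].
  (X+Y)[0][0] = (5) + (10) = 15
  (X+Y)[0][1] = (-9) + (5) = -4
  (X+Y)[0][2] = (-8) + (11) = 3
  (X+Y)[1][0] = (7) + (6) = 13
  (X+Y)[1][1] = (-12) + (-8) = -20
  (X+Y)[1][2] = (13) + (14) = 27
  (X+Y)[2][0] = (15) + (-8) = 7
  (X+Y)[2][1] = (10) + (-4) = 6
  (X+Y)[2][2] = (-15) + (-2) = -17
X + Y =
[       15        -4         3 ]
[       13       -20        27 ]
[        7         6       -17 ]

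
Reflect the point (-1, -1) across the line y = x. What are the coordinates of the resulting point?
(-1, -1)

Reflection across line y = x: (-1, -1) → (-1, -1)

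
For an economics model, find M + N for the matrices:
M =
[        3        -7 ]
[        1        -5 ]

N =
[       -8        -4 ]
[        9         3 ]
M + N =
[       -5       -11 ]
[       10        -2 ]

Matrix addition is elementwise: (M+N)[i][j] = M[i][j] + N[i][j].
  (M+N)[0][0] = (3) + (-8) = -5
  (M+N)[0][1] = (-7) + (-4) = -11
  (M+N)[1][0] = (1) + (9) = 10
  (M+N)[1][1] = (-5) + (3) = -2
M + N =
[       -5       -11 ]
[       10        -2 ]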